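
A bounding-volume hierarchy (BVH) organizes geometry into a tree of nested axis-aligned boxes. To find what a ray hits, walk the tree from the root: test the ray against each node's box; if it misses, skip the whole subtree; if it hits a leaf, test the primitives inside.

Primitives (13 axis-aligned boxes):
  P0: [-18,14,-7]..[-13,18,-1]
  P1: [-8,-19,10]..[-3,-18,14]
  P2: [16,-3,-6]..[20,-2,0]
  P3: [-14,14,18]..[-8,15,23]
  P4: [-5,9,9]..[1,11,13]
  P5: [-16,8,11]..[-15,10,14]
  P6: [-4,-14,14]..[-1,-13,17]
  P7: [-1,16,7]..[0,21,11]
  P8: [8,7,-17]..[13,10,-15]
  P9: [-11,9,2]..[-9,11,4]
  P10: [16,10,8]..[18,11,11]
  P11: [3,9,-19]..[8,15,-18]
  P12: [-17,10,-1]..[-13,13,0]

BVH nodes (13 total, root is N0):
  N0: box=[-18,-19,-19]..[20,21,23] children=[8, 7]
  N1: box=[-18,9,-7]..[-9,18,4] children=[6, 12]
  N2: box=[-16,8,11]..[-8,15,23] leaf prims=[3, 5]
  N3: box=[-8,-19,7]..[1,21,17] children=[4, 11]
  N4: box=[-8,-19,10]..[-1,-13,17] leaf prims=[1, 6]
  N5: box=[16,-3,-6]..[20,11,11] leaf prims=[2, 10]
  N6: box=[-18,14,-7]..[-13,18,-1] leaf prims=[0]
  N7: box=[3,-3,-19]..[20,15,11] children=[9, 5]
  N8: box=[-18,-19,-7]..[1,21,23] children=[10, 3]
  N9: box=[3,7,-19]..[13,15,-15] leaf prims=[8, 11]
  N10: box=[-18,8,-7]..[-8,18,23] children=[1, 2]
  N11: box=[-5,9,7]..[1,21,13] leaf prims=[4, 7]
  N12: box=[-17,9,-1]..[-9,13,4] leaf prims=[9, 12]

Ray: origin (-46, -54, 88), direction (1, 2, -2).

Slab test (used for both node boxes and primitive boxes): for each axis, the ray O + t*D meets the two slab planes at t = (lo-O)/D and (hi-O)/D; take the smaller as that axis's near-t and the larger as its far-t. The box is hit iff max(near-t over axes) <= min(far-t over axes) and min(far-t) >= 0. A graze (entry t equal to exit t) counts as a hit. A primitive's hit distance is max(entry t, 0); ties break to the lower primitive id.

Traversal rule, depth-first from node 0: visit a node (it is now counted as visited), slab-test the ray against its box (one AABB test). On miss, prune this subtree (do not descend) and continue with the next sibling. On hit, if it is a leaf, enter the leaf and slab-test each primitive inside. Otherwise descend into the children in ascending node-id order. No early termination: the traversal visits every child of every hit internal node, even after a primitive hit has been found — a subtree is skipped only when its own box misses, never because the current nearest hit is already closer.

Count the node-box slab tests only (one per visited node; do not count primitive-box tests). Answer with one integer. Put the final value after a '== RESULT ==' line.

Walk:
N0 x:[28,66] y:[35/2,75/2] z:[65/2,107/2] -> hit [65/2,75/2], descend [7, 8]
  N7 x:[49,66] y:[51/2,69/2] z:[77/2,107/2] -> miss, prune
  N8 x:[28,47] y:[35/2,75/2] z:[65/2,95/2] -> hit [65/2,75/2], descend [3, 10]
    N3 x:[38,47] y:[35/2,75/2] z:[71/2,81/2] -> miss, prune
    N10 x:[28,38] y:[31,36] z:[65/2,95/2] -> hit [65/2,36], descend [1, 2]
      N1 x:[28,37] y:[63/2,36] z:[42,95/2] -> miss, prune
      N2 x:[30,38] y:[31,69/2] z:[65/2,77/2] -> hit [65/2,69/2] leaf, test {P3@t=34, P5(miss)}

order=[0, 7, 8, 3, 10, 1, 2]  |boxes|=7  |leaves|=1  hit=P3

== RESULT ==
7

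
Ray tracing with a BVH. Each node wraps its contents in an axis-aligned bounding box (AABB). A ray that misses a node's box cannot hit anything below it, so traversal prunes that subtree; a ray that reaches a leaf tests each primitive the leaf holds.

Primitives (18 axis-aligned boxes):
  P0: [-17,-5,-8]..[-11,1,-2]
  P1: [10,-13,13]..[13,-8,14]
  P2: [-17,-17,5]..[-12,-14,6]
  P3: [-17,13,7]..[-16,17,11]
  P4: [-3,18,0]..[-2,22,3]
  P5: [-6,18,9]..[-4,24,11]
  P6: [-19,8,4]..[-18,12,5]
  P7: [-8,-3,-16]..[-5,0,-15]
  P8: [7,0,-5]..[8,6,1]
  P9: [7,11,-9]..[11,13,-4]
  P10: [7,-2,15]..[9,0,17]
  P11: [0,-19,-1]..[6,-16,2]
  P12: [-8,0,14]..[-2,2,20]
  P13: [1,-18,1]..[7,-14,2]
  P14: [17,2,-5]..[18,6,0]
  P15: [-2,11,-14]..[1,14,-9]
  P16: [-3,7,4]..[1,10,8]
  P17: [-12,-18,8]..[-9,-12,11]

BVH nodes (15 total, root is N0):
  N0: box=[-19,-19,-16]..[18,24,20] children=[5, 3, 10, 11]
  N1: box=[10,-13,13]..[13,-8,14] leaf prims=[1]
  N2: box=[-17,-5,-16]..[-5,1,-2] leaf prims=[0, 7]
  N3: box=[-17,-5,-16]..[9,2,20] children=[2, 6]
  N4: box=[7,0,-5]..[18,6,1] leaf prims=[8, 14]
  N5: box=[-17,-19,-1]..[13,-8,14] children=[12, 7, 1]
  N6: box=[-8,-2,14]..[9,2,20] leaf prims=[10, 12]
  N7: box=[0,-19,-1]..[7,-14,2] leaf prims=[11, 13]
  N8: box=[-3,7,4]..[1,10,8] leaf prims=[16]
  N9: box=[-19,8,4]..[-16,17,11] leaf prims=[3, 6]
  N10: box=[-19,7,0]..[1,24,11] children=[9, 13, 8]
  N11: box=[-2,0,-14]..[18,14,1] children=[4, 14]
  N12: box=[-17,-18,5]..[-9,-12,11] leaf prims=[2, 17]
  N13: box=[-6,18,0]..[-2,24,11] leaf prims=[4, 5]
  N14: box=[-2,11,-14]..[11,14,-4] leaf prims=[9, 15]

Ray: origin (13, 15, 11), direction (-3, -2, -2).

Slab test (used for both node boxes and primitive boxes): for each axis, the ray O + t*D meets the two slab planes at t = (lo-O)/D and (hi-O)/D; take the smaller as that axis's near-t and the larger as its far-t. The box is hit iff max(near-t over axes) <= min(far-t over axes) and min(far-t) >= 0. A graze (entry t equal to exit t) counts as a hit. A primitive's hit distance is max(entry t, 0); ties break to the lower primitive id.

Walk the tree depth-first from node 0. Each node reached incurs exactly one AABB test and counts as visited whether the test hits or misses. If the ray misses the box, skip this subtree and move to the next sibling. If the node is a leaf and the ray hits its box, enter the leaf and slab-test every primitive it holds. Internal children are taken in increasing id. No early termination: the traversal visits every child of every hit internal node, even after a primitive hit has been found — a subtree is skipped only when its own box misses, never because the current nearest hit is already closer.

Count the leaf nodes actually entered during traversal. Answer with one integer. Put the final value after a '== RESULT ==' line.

Trace the traversal:
N0 x:[-5/3,32/3] y:[-9/2,17] z:[-9/2,27/2] -> hit [-5/3,32/3], descend [3, 5, 10, 11]
  N3 x:[4/3,10] y:[13/2,10] z:[-9/2,27/2] -> hit [13/2,10], descend [2, 6]
    N2 x:[6,10] y:[7,10] z:[13/2,27/2] -> hit [7,10] leaf, test {P0@t=8, P7(miss)}
    N6 x:[4/3,7] y:[13/2,17/2] z:[-9/2,-3/2] -> miss, prune
  N5 x:[0,10] y:[23/2,17] z:[-3/2,6] -> miss, prune
  N10 x:[4,32/3] y:[-9/2,4] z:[0,11/2] -> hit [4,4], descend [8, 9, 13]
    N8 x:[4,16/3] y:[5/2,4] z:[3/2,7/2] -> miss, prune
    N9 x:[29/3,32/3] y:[-1,7/2] z:[0,7/2] -> miss, prune
    N13 x:[5,19/3] y:[-9/2,-3/2] z:[0,11/2] -> miss, prune
  N11 x:[-5/3,5] y:[1/2,15/2] z:[5,25/2] -> hit [5,5], descend [4, 14]
    N4 x:[-5/3,2] y:[9/2,15/2] z:[5,8] -> miss, prune
    N14 x:[2/3,5] y:[1/2,2] z:[15/2,25/2] -> miss, prune

Visited [0, 3, 2, 6, 5, 10, 8, 9, 13, 11, 4, 14]. Tests: 12 box, 1 leaf. Nearest: P0.

== RESULT ==
1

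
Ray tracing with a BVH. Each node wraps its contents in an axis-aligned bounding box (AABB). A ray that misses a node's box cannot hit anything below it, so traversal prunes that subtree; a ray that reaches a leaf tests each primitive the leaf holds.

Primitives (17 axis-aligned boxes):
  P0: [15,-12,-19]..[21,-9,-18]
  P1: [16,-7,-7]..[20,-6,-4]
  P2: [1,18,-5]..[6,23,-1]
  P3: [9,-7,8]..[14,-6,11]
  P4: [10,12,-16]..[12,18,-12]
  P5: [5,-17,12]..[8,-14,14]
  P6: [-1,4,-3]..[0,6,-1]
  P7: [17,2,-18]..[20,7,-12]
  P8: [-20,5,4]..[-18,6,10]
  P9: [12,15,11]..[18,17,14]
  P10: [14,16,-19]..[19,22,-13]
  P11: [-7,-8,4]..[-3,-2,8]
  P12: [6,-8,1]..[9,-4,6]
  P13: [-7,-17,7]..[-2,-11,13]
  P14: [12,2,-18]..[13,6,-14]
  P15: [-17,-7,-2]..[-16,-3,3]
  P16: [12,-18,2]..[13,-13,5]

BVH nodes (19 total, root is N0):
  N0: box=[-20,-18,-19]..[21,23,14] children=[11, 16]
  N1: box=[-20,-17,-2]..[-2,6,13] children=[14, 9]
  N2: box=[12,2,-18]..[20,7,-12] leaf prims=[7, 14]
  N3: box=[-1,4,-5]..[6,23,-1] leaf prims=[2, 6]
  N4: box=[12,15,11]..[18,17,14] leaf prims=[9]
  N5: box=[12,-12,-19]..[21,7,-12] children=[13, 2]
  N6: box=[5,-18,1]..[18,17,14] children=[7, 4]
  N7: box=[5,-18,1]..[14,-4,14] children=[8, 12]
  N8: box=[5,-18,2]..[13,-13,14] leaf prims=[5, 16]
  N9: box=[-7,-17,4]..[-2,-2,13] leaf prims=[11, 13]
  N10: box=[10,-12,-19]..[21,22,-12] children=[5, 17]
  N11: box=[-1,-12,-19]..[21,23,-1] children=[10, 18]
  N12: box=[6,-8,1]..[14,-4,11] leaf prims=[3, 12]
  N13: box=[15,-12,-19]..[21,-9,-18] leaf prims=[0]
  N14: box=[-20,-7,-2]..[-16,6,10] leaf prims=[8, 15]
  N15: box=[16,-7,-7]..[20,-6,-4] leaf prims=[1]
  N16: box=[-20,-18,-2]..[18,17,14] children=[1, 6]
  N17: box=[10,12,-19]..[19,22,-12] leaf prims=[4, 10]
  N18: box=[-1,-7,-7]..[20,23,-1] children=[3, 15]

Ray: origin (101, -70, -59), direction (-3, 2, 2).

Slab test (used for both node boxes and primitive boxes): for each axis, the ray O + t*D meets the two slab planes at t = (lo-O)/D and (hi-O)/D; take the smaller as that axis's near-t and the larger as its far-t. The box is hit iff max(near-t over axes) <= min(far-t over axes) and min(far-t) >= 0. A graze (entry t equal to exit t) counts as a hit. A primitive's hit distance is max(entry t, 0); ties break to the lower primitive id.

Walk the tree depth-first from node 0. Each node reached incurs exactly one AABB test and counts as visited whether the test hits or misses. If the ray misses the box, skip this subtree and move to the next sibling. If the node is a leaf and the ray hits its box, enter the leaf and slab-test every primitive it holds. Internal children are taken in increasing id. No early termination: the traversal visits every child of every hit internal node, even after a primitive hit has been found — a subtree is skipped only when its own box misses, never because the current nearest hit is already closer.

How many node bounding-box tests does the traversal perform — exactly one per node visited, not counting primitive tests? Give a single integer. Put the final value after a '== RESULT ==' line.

Walk:
N0 x:[80/3,121/3] y:[26,93/2] z:[20,73/2] -> hit [80/3,73/2], descend [11, 16]
  N11 x:[80/3,34] y:[29,93/2] z:[20,29] -> hit [29,29], descend [10, 18]
    N10 x:[80/3,91/3] y:[29,46] z:[20,47/2] -> miss, prune
    N18 x:[27,34] y:[63/2,93/2] z:[26,29] -> miss, prune
  N16 x:[83/3,121/3] y:[26,87/2] z:[57/2,73/2] -> hit [57/2,73/2], descend [1, 6]
    N1 x:[103/3,121/3] y:[53/2,38] z:[57/2,36] -> hit [103/3,36], descend [9, 14]
      N9 x:[103/3,36] y:[53/2,34] z:[63/2,36] -> miss, prune
      N14 x:[39,121/3] y:[63/2,38] z:[57/2,69/2] -> miss, prune
    N6 x:[83/3,32] y:[26,87/2] z:[30,73/2] -> hit [30,32], descend [4, 7]
      N4 x:[83/3,89/3] y:[85/2,87/2] z:[35,73/2] -> miss, prune
      N7 x:[29,32] y:[26,33] z:[30,73/2] -> hit [30,32], descend [8, 12]
        N8 x:[88/3,32] y:[26,57/2] z:[61/2,73/2] -> miss, prune
        N12 x:[29,95/3] y:[31,33] z:[30,35] -> hit [31,95/3] leaf, test {P3(miss), P12@t=31}

Visited [0, 11, 10, 18, 16, 1, 9, 14, 6, 4, 7, 8, 12]. Tests: 13 box, 1 leaf. Nearest: P12.

== RESULT ==
13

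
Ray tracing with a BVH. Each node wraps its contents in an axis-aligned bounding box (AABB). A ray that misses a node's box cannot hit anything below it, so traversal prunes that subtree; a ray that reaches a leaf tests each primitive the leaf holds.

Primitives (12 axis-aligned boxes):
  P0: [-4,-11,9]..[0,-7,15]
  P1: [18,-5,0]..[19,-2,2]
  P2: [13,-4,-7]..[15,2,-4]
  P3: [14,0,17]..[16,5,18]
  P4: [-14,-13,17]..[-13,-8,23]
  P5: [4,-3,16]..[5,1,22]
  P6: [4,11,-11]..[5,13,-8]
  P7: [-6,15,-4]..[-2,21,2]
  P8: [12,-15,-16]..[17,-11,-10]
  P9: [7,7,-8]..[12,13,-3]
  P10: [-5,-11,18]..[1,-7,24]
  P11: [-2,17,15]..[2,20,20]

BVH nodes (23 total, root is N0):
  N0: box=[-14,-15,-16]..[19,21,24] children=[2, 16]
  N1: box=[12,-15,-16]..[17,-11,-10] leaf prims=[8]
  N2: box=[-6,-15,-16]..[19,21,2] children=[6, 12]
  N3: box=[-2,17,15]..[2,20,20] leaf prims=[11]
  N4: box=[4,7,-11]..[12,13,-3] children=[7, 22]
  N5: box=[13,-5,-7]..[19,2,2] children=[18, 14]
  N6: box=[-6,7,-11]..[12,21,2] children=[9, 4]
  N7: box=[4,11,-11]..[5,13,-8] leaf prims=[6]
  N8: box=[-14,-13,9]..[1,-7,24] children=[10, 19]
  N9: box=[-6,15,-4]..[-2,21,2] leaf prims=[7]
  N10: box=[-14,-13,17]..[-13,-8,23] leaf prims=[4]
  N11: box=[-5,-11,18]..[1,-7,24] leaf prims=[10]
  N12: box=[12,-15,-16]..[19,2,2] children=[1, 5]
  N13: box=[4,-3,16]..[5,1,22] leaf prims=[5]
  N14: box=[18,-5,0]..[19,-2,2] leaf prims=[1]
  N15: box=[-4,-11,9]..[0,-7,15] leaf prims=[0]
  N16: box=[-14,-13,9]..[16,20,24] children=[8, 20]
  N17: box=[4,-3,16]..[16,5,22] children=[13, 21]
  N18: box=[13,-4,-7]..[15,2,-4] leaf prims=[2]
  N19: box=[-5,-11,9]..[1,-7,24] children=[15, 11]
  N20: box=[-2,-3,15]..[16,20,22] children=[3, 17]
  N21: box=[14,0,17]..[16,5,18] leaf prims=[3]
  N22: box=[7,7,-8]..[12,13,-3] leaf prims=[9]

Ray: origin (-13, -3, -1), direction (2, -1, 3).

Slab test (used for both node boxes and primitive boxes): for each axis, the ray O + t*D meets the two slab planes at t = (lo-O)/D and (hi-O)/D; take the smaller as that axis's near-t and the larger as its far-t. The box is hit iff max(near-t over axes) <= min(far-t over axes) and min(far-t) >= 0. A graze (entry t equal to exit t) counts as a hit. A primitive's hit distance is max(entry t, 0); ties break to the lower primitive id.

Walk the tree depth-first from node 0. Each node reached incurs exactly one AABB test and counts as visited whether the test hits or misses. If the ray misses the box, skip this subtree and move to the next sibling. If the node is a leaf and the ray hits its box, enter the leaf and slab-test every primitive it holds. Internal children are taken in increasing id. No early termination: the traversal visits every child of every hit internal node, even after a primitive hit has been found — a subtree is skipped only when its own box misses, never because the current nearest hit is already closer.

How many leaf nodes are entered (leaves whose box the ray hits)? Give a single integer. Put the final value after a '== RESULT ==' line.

Traverse from the root:
N0 x:[-1/2,16] y:[-24,12] z:[-5,25/3] -> hit [-1/2,25/3], descend [2, 16]
  N2 x:[7/2,16] y:[-24,12] z:[-5,1] -> miss, prune
  N16 x:[-1/2,29/2] y:[-23,10] z:[10/3,25/3] -> hit [10/3,25/3], descend [8, 20]
    N8 x:[-1/2,7] y:[4,10] z:[10/3,25/3] -> hit [4,7], descend [10, 19]
      N10 x:[-1/2,0] y:[5,10] z:[6,8] -> miss, prune
      N19 x:[4,7] y:[4,8] z:[10/3,25/3] -> hit [4,7], descend [11, 15]
        N11 x:[4,7] y:[4,8] z:[19/3,25/3] -> hit [19/3,7] leaf, test {P10@t=19/3}
        N15 x:[9/2,13/2] y:[4,8] z:[10/3,16/3] -> hit [9/2,16/3] leaf, test {P0@t=9/2}
    N20 x:[11/2,29/2] y:[-23,0] z:[16/3,23/3] -> miss, prune

order=[0, 2, 16, 8, 10, 19, 11, 15, 20]  |boxes|=9  |leaves|=2  hit=P0

== RESULT ==
2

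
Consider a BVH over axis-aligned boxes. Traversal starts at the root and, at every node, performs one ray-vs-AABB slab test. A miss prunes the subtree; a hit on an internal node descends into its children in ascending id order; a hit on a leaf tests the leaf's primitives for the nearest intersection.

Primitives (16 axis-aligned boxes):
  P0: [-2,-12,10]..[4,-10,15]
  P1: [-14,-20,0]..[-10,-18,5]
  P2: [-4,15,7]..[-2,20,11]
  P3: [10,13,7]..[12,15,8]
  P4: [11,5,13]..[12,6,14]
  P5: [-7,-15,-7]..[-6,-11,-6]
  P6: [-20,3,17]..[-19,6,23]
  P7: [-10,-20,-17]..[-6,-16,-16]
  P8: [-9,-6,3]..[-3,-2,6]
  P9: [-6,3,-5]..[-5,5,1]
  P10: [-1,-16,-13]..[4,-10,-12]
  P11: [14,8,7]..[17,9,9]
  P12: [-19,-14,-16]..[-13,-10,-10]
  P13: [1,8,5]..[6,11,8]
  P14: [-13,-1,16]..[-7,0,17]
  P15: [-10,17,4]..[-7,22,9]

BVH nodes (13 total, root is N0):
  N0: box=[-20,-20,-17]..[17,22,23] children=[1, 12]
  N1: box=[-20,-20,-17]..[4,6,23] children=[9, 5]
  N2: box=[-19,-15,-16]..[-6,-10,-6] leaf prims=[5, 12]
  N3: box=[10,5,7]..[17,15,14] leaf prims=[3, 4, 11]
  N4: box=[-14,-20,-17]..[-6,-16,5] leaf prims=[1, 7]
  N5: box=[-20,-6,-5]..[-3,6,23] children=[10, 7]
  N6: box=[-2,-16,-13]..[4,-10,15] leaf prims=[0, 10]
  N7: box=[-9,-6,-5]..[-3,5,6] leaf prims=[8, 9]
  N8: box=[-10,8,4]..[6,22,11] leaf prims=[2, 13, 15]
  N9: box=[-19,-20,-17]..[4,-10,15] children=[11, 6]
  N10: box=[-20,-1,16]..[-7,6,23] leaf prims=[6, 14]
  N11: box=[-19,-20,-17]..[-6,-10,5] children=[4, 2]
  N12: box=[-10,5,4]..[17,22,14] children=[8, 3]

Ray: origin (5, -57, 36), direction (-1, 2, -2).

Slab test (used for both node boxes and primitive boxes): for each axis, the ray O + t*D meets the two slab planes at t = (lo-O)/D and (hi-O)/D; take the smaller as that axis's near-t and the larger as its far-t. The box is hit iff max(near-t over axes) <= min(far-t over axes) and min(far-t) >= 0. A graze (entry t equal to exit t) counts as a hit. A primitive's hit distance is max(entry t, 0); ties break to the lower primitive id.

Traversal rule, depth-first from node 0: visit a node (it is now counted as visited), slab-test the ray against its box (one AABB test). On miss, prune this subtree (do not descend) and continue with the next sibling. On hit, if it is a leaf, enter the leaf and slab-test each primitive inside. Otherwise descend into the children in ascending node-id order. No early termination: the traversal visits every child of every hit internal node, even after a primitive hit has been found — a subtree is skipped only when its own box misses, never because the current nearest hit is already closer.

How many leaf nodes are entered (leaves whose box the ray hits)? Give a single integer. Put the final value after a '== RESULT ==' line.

Walk:
N0 x:[-12,25] y:[37/2,79/2] z:[13/2,53/2] -> hit [37/2,25], descend [1, 12]
  N1 x:[1,25] y:[37/2,63/2] z:[13/2,53/2] -> hit [37/2,25], descend [5, 9]
    N5 x:[8,25] y:[51/2,63/2] z:[13/2,41/2] -> miss, prune
    N9 x:[1,24] y:[37/2,47/2] z:[21/2,53/2] -> hit [37/2,47/2], descend [6, 11]
      N6 x:[1,7] y:[41/2,47/2] z:[21/2,49/2] -> miss, prune
      N11 x:[11,24] y:[37/2,47/2] z:[31/2,53/2] -> hit [37/2,47/2], descend [2, 4]
        N2 x:[11,24] y:[21,47/2] z:[21,26] -> hit [21,47/2] leaf, test {P5(miss), P12@t=23}
        N4 x:[11,19] y:[37/2,41/2] z:[31/2,53/2] -> hit [37/2,19] leaf, test {P1(miss), P7(miss)}
  N12 x:[-12,15] y:[31,79/2] z:[11,16] -> miss, prune

Summary -> nodes [0, 1, 5, 9, 6, 11, 2, 4, 12]; box-tests=9; leaf-entries=2; first=P12

== RESULT ==
2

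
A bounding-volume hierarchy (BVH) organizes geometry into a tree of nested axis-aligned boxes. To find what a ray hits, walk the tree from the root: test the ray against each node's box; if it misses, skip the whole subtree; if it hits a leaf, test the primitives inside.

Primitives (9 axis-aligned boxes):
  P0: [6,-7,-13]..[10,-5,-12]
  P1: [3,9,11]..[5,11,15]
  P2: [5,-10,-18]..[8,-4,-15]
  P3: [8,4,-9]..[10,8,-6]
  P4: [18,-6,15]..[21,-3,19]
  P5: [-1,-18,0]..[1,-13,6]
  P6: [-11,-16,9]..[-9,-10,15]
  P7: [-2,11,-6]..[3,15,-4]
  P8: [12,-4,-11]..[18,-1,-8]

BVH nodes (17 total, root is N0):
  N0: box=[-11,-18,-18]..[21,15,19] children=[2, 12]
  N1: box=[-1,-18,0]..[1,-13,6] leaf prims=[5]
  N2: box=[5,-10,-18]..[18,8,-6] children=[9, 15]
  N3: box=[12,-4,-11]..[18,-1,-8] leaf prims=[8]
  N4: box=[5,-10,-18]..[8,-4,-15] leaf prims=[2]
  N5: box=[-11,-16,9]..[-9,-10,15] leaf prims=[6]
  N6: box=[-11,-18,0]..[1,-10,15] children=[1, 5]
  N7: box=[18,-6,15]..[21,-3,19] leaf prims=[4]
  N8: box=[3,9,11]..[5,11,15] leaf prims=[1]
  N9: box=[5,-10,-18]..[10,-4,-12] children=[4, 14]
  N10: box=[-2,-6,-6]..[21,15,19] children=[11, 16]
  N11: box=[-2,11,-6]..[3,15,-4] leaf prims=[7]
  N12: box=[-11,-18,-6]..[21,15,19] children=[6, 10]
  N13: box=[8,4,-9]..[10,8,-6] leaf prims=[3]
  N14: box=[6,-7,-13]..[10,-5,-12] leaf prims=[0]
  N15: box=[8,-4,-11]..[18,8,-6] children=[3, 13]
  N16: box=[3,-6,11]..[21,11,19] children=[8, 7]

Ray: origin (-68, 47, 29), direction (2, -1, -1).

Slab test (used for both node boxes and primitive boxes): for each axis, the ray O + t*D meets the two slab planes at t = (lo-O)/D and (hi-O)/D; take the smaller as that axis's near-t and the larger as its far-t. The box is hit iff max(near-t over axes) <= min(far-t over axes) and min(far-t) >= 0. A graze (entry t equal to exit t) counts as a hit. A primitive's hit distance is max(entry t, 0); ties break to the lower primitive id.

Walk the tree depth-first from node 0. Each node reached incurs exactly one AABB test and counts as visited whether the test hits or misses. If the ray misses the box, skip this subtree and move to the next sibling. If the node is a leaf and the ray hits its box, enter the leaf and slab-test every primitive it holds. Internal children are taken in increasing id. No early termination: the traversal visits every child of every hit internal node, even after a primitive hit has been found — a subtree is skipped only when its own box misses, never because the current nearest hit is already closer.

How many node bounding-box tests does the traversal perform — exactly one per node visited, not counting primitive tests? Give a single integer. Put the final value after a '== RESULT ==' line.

Traverse from the root:
N0 x:[57/2,89/2] y:[32,65] z:[10,47] -> hit [32,89/2], descend [2, 12]
  N2 x:[73/2,43] y:[39,57] z:[35,47] -> hit [39,43], descend [9, 15]
    N9 x:[73/2,39] y:[51,57] z:[41,47] -> miss, prune
    N15 x:[38,43] y:[39,51] z:[35,40] -> hit [39,40], descend [3, 13]
      N3 x:[40,43] y:[48,51] z:[37,40] -> miss, prune
      N13 x:[38,39] y:[39,43] z:[35,38] -> miss, prune
  N12 x:[57/2,89/2] y:[32,65] z:[10,35] -> hit [32,35], descend [6, 10]
    N6 x:[57/2,69/2] y:[57,65] z:[14,29] -> miss, prune
    N10 x:[33,89/2] y:[32,53] z:[10,35] -> hit [33,35], descend [11, 16]
      N11 x:[33,71/2] y:[32,36] z:[33,35] -> hit [33,35] leaf, test {P7@t=33}
      N16 x:[71/2,89/2] y:[36,53] z:[10,18] -> miss, prune

Summary -> nodes [0, 2, 9, 15, 3, 13, 12, 6, 10, 11, 16]; box-tests=11; leaf-entries=1; first=P7

== RESULT ==
11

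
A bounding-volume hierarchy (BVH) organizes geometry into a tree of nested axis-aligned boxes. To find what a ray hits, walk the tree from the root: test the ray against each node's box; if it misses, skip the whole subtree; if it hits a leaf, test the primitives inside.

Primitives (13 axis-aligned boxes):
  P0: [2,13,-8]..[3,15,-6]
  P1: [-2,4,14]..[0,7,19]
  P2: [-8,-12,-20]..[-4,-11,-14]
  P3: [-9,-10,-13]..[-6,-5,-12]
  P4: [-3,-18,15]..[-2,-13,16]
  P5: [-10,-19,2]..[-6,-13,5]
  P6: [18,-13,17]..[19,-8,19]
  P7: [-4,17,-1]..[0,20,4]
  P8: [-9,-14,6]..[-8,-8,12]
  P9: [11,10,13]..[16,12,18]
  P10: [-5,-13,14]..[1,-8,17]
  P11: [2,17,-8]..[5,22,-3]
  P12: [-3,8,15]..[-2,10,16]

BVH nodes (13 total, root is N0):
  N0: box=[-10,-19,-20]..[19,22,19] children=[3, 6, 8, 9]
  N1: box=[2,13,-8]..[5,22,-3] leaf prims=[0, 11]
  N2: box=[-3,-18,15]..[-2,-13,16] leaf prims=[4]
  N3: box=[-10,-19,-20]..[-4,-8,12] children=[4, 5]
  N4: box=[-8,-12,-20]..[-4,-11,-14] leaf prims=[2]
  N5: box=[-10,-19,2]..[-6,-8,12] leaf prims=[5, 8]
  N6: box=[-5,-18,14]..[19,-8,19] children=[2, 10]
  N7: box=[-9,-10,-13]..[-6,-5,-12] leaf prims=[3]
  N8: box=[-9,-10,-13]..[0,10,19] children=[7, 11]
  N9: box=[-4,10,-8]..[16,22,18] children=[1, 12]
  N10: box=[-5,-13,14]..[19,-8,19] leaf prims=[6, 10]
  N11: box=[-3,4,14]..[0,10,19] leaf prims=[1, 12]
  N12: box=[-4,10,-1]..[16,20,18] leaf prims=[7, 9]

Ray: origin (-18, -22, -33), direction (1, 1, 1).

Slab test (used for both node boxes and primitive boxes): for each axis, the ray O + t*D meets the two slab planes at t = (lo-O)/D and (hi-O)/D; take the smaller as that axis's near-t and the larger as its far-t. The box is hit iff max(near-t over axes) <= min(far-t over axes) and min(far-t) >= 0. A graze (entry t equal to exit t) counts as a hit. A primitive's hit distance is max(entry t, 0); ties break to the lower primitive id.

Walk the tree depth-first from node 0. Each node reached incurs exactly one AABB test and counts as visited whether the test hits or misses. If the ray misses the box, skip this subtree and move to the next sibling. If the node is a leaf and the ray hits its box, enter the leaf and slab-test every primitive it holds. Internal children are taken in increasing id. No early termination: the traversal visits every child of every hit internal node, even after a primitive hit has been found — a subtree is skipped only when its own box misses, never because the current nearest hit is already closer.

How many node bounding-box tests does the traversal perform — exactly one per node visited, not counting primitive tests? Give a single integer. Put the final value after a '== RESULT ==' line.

Traverse from the root:
N0 x:[8,37] y:[3,44] z:[13,52] -> hit [13,37], descend [3, 6, 8, 9]
  N3 x:[8,14] y:[3,14] z:[13,45] -> hit [13,14], descend [4, 5]
    N4 x:[10,14] y:[10,11] z:[13,19] -> miss, prune
    N5 x:[8,12] y:[3,14] z:[35,45] -> miss, prune
  N6 x:[13,37] y:[4,14] z:[47,52] -> miss, prune
  N8 x:[9,18] y:[12,32] z:[20,52] -> miss, prune
  N9 x:[14,34] y:[32,44] z:[25,51] -> hit [32,34], descend [1, 12]
    N1 x:[20,23] y:[35,44] z:[25,30] -> miss, prune
    N12 x:[14,34] y:[32,42] z:[32,51] -> hit [32,34] leaf, test {P7(miss), P9(miss)}

9 AABB tests over nodes [0, 3, 4, 5, 6, 8, 9, 1, 12]; 1 leaf entered; closest miss.

== RESULT ==
9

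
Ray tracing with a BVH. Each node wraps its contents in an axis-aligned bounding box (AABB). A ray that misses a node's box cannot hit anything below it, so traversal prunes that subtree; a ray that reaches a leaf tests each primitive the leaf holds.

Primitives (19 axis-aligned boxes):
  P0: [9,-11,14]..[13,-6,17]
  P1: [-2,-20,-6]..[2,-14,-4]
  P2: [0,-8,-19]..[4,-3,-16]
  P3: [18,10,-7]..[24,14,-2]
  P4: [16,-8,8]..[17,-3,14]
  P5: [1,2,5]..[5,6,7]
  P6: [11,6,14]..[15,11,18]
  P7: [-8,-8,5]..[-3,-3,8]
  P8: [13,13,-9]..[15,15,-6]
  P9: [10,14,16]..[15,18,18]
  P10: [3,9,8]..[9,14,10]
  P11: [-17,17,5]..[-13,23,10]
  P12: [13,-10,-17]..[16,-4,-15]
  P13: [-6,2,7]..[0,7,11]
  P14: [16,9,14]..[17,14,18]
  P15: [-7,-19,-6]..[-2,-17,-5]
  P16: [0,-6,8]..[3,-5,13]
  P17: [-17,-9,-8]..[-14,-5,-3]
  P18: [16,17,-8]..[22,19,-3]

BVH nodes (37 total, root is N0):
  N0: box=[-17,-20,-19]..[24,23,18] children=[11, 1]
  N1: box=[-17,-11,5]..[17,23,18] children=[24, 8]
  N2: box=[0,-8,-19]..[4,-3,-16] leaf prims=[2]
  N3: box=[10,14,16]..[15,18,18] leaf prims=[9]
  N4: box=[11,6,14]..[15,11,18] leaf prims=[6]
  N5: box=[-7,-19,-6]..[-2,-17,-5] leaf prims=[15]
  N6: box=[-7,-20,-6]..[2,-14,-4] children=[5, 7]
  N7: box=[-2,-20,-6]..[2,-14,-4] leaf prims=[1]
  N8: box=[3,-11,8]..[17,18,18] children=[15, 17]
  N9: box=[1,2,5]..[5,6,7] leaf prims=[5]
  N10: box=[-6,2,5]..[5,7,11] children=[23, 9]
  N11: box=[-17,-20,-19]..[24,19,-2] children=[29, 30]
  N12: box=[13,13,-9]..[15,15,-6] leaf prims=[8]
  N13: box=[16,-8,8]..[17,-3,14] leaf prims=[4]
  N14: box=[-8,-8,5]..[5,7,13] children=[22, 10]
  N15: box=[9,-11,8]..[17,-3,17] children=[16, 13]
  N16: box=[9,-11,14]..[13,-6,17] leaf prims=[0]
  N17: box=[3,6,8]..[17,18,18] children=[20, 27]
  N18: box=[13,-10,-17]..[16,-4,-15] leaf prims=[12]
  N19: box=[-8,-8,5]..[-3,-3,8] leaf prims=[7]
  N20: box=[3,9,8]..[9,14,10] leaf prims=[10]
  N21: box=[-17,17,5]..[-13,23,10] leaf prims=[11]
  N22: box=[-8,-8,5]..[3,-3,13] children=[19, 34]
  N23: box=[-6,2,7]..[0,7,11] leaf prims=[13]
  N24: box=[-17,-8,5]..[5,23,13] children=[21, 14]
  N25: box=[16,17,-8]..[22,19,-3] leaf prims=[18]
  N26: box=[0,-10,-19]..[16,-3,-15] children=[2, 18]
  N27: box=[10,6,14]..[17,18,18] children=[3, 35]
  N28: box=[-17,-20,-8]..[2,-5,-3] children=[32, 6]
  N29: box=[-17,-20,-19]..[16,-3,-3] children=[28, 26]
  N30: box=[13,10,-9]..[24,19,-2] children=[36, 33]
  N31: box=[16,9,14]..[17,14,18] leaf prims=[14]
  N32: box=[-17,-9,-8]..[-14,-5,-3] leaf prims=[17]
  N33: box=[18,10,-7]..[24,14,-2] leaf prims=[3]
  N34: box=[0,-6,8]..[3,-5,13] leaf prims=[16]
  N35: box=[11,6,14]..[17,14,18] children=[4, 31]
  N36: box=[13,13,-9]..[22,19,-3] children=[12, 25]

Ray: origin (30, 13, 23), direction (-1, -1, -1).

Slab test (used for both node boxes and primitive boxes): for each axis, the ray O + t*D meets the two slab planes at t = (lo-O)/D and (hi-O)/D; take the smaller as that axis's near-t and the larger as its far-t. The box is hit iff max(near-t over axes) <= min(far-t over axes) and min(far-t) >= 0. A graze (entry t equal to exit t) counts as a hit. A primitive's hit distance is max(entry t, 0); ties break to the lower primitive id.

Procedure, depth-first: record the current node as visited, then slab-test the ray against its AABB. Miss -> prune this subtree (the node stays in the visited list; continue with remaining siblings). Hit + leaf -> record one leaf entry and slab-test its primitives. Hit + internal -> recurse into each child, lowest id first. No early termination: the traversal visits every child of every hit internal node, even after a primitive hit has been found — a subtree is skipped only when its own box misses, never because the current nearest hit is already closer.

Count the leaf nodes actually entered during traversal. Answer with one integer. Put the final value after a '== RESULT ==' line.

Trace the traversal:
N0 x:[6,47] y:[-10,33] z:[5,42] -> hit [6,33], descend [1, 11]
  N1 x:[13,47] y:[-10,24] z:[5,18] -> hit [13,18], descend [8, 24]
    N8 x:[13,27] y:[-5,24] z:[5,15] -> hit [13,15], descend [15, 17]
      N15 x:[13,21] y:[16,24] z:[6,15] -> miss, prune
      N17 x:[13,27] y:[-5,7] z:[5,15] -> miss, prune
    N24 x:[25,47] y:[-10,21] z:[10,18] -> miss, prune
  N11 x:[6,47] y:[-6,33] z:[25,42] -> hit [25,33], descend [29, 30]
    N29 x:[14,47] y:[16,33] z:[26,42] -> hit [26,33], descend [26, 28]
      N26 x:[14,30] y:[16,23] z:[38,42] -> miss, prune
      N28 x:[28,47] y:[18,33] z:[26,31] -> hit [28,31], descend [6, 32]
        N6 x:[28,37] y:[27,33] z:[27,29] -> hit [28,29], descend [5, 7]
          N5 x:[32,37] y:[30,32] z:[28,29] -> miss, prune
          N7 x:[28,32] y:[27,33] z:[27,29] -> hit [28,29] leaf, test {P1@t=28}
        N32 x:[44,47] y:[18,22] z:[26,31] -> miss, prune
    N30 x:[6,17] y:[-6,3] z:[25,32] -> miss, prune

Visited [0, 1, 8, 15, 17, 24, 11, 29, 26, 28, 6, 5, 7, 32, 30]. Tests: 15 box, 1 leaf. Nearest: P1.

== RESULT ==
1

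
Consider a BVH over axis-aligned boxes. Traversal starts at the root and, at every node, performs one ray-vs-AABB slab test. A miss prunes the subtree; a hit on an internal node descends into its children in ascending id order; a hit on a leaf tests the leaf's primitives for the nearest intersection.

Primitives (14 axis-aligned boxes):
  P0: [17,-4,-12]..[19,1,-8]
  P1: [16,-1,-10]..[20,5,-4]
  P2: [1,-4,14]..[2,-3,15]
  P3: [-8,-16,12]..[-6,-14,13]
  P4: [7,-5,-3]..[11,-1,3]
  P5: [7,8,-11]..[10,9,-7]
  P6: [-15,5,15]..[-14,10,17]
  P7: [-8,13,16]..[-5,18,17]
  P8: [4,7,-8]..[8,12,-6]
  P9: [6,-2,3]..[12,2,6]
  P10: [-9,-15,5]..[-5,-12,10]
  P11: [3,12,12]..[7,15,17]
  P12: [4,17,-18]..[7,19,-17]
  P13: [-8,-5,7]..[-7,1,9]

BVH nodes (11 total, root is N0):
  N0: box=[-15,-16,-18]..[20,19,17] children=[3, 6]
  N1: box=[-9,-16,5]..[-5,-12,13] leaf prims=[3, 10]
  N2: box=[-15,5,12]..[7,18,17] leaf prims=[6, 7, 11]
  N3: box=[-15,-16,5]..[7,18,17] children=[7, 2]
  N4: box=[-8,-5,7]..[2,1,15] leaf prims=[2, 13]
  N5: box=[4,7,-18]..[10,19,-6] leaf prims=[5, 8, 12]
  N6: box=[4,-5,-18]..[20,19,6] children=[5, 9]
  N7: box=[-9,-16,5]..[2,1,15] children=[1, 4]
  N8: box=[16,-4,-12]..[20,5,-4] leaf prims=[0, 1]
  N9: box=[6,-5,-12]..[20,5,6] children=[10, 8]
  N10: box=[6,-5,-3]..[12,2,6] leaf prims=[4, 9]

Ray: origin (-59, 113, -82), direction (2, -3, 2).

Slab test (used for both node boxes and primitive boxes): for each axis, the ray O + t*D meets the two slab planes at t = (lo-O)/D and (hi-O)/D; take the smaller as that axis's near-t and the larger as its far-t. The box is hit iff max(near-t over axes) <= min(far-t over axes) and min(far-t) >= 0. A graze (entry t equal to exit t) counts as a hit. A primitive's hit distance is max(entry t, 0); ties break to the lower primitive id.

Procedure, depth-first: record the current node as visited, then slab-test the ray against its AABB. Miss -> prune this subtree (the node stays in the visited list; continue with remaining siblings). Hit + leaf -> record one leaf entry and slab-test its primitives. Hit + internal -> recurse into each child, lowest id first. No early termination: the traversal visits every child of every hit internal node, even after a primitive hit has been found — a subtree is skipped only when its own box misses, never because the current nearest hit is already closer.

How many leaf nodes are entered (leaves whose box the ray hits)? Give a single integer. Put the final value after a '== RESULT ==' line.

Traverse from the root:
N0 x:[22,79/2] y:[94/3,43] z:[32,99/2] -> hit [32,79/2], descend [3, 6]
  N3 x:[22,33] y:[95/3,43] z:[87/2,99/2] -> miss, prune
  N6 x:[63/2,79/2] y:[94/3,118/3] z:[32,44] -> hit [32,118/3], descend [5, 9]
    N5 x:[63/2,69/2] y:[94/3,106/3] z:[32,38] -> hit [32,69/2] leaf, test {P5(miss), P8(miss), P12@t=32}
    N9 x:[65/2,79/2] y:[36,118/3] z:[35,44] -> hit [36,118/3], descend [8, 10]
      N8 x:[75/2,79/2] y:[36,39] z:[35,39] -> hit [75/2,39] leaf, test {P0(miss), P1@t=75/2}
      N10 x:[65/2,71/2] y:[37,118/3] z:[79/2,44] -> miss, prune

Visited [0, 3, 6, 5, 9, 8, 10]. Tests: 7 box, 2 leaf. Nearest: P12.

== RESULT ==
2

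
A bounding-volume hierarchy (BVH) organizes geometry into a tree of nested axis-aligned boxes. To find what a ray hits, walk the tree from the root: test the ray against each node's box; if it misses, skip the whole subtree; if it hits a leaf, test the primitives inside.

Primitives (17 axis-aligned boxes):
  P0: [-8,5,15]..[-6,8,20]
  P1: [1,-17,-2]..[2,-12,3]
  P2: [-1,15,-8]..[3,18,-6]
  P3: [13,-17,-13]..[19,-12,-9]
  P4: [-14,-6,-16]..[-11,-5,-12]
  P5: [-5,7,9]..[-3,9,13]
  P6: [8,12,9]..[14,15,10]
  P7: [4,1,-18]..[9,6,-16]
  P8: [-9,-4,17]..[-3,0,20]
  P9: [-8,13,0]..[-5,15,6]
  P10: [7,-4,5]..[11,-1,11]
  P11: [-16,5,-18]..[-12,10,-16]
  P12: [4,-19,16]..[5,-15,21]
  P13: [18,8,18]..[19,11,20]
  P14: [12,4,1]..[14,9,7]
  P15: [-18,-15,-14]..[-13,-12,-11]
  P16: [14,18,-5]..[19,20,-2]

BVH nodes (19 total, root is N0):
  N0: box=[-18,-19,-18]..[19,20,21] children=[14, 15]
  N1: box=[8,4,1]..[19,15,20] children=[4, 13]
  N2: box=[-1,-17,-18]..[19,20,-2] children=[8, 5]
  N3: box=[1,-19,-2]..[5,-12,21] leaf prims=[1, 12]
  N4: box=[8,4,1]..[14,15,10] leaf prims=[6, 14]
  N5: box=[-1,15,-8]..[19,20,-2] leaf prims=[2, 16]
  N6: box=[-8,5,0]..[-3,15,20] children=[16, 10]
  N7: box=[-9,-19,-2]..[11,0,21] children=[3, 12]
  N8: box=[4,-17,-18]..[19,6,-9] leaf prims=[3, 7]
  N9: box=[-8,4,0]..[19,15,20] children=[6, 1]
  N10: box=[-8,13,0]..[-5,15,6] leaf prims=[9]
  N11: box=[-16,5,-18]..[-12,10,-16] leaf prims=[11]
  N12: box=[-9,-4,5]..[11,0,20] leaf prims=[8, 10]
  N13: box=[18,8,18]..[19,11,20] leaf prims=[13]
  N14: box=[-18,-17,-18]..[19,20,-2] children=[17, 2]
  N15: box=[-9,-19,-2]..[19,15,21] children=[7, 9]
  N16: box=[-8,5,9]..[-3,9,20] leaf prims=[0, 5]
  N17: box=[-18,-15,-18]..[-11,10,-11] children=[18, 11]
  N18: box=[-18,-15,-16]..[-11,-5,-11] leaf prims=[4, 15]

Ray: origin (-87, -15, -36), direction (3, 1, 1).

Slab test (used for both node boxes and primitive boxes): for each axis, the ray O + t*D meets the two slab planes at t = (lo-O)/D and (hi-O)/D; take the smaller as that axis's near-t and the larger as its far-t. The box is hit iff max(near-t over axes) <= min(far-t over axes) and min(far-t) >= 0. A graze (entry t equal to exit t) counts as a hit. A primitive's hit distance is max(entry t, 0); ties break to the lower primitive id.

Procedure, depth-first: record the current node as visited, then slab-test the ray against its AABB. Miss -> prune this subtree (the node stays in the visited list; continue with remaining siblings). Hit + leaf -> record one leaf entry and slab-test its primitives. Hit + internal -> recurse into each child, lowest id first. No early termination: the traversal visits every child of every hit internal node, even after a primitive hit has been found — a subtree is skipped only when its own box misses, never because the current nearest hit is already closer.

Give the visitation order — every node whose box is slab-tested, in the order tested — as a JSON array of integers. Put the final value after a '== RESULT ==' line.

Traverse from the root:
N0 x:[23,106/3] y:[-4,35] z:[18,57] -> hit [23,35], descend [14, 15]
  N14 x:[23,106/3] y:[-2,35] z:[18,34] -> hit [23,34], descend [2, 17]
    N2 x:[86/3,106/3] y:[-2,35] z:[18,34] -> hit [86/3,34], descend [5, 8]
      N5 x:[86/3,106/3] y:[30,35] z:[28,34] -> hit [30,34] leaf, test {P2@t=30, P16@t=101/3}
      N8 x:[91/3,106/3] y:[-2,21] z:[18,27] -> miss, prune
    N17 x:[23,76/3] y:[0,25] z:[18,25] -> hit [23,25], descend [11, 18]
      N11 x:[71/3,25] y:[20,25] z:[18,20] -> miss, prune
      N18 x:[23,76/3] y:[0,10] z:[20,25] -> miss, prune
  N15 x:[26,106/3] y:[-4,30] z:[34,57] -> miss, prune

9 AABB tests over nodes [0, 14, 2, 5, 8, 17, 11, 18, 15]; 1 leaf entered; closest P2.

== RESULT ==
[0, 14, 2, 5, 8, 17, 11, 18, 15]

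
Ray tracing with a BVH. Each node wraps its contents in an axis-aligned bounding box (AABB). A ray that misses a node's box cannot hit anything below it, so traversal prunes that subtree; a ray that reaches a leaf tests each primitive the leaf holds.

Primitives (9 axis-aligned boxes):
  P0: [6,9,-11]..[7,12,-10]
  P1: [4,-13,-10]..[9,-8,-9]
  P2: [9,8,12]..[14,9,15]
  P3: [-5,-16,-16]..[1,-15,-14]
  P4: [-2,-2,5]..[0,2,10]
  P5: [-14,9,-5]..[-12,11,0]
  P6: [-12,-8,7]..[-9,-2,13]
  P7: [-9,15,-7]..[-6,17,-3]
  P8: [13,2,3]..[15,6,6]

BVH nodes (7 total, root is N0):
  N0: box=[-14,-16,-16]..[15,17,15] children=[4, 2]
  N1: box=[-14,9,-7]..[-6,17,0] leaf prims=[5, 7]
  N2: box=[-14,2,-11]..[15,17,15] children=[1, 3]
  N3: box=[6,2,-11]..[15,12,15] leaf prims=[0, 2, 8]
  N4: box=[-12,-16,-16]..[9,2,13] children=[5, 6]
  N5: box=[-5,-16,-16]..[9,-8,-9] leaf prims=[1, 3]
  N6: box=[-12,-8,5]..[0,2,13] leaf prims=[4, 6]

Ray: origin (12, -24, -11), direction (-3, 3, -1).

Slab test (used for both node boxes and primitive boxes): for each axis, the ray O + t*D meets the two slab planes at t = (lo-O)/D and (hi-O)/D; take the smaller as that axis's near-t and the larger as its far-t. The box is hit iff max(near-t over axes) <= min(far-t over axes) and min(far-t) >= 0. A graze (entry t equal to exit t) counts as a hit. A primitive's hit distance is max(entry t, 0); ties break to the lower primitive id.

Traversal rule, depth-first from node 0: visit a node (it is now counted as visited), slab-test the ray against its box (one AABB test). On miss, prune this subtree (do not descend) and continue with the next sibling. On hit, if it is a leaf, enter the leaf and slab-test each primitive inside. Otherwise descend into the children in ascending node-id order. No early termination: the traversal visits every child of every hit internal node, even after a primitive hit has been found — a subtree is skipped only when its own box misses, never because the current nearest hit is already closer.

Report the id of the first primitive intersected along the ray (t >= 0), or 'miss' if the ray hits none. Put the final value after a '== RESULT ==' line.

Traverse from the root:
N0 x:[-1,26/3] y:[8/3,41/3] z:[-26,5] -> hit [8/3,5], descend [2, 4]
  N2 x:[-1,26/3] y:[26/3,41/3] z:[-26,0] -> miss, prune
  N4 x:[1,8] y:[8/3,26/3] z:[-24,5] -> hit [8/3,5], descend [5, 6]
    N5 x:[1,17/3] y:[8/3,16/3] z:[-2,5] -> hit [8/3,5] leaf, test {P1(miss), P3(miss)}
    N6 x:[4,8] y:[16/3,26/3] z:[-24,-16] -> miss, prune

Summary -> nodes [0, 2, 4, 5, 6]; box-tests=5; leaf-entries=1; first=miss

== RESULT ==
miss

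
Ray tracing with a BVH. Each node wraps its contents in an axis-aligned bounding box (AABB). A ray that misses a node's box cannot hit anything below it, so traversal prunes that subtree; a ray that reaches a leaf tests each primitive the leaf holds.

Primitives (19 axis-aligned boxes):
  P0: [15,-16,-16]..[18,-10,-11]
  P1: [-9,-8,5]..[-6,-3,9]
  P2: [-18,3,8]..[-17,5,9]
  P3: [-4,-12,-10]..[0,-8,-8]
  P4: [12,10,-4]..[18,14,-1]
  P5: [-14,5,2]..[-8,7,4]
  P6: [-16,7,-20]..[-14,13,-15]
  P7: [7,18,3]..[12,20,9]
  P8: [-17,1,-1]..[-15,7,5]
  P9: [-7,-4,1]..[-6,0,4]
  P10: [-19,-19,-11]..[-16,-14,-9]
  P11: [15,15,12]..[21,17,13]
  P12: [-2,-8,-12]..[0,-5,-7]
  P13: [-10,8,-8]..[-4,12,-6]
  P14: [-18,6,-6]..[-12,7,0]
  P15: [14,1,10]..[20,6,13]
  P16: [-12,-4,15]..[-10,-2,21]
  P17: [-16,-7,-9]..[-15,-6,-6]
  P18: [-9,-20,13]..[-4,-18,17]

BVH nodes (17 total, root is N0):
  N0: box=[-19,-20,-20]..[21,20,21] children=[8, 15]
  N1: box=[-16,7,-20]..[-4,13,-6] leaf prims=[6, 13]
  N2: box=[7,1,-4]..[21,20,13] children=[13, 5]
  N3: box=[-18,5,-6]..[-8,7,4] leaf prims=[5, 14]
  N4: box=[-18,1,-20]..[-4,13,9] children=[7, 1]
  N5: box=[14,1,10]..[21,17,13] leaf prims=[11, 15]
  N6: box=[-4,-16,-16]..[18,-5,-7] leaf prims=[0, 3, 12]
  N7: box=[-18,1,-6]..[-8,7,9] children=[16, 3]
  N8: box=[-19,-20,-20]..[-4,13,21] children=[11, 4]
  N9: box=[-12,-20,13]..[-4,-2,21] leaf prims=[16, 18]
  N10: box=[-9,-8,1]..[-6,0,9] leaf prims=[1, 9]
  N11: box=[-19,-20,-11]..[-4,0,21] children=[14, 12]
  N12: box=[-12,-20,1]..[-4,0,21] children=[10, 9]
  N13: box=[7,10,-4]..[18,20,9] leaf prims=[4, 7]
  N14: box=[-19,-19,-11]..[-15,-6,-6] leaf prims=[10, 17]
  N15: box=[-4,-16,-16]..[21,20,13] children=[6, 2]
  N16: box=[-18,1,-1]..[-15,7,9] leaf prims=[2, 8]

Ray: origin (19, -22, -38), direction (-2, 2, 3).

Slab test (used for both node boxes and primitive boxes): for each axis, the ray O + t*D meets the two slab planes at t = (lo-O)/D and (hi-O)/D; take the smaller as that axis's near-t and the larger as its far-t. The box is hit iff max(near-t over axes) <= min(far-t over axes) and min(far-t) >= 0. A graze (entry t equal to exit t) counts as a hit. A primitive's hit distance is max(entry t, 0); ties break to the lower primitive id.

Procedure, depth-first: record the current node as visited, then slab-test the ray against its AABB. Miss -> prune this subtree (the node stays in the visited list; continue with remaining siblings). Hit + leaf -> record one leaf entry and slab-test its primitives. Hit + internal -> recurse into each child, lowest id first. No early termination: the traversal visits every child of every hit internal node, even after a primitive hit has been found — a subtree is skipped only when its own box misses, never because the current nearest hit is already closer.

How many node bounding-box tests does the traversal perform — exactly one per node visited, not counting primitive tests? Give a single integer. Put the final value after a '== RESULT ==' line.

Walk:
N0 x:[-1,19] y:[1,21] z:[6,59/3] -> hit [6,19], descend [8, 15]
  N8 x:[23/2,19] y:[1,35/2] z:[6,59/3] -> hit [23/2,35/2], descend [4, 11]
    N4 x:[23/2,37/2] y:[23/2,35/2] z:[6,47/3] -> hit [23/2,47/3], descend [1, 7]
      N1 x:[23/2,35/2] y:[29/2,35/2] z:[6,32/3] -> miss, prune
      N7 x:[27/2,37/2] y:[23/2,29/2] z:[32/3,47/3] -> hit [27/2,29/2], descend [3, 16]
        N3 x:[27/2,37/2] y:[27/2,29/2] z:[32/3,14] -> hit [27/2,14] leaf, test {P5@t=27/2, P14(miss)}
        N16 x:[17,37/2] y:[23/2,29/2] z:[37/3,47/3] -> miss, prune
    N11 x:[23/2,19] y:[1,11] z:[9,59/3] -> miss, prune
  N15 x:[-1,23/2] y:[3,21] z:[22/3,17] -> hit [22/3,23/2], descend [2, 6]
    N2 x:[-1,6] y:[23/2,21] z:[34/3,17] -> miss, prune
    N6 x:[1/2,23/2] y:[3,17/2] z:[22/3,31/3] -> hit [22/3,17/2] leaf, test {P0(miss), P3(miss), P12(miss)}

Summary -> nodes [0, 8, 4, 1, 7, 3, 16, 11, 15, 2, 6]; box-tests=11; leaf-entries=2; first=P5

== RESULT ==
11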